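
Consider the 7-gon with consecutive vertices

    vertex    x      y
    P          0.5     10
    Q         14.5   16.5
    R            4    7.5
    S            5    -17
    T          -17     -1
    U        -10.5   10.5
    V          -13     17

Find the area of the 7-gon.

Σ = (-136.75) + (42.75) + (-105.5) + (-294) + (-189) + (-42) + (-138.5) = -863
Area = |Σ|/2 = 431.5.

431.5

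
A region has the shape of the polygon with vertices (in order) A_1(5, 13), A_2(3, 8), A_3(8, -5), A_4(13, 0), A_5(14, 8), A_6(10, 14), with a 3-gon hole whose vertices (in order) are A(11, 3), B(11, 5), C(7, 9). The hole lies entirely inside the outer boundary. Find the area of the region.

Outer boundary:
Σ = (1) + (-79) + (65) + (104) + (116) + (60) = 267
Area = |Σ|/2 = 133.5.
Hole:
Apply the shoelace formula: 2A = Σ (x_i·y_{i+1} − x_{i+1}·y_i), indices taken mod 3.
Σ = (22) + (64) + (-78) = 8
Area = |Σ|/2 = 4.
Net area = 133.5 − 4 = 129.5.

129.5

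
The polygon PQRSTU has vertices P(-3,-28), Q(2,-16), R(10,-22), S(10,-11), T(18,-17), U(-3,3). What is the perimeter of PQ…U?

104

|PQ| = √((5)² + (12)²) = √169 = 13
|QR| = √((8)² + (-6)²) = √100 = 10
|RS| = √((0)² + (11)²) = √121 = 11
|ST| = √((8)² + (-6)²) = √100 = 10
|TU| = √((-21)² + (20)²) = √841 = 29
|UP| = √((0)² + (-31)²) = √961 = 31
Perimeter = 13 + 10 + 11 + 10 + 29 + 31 = 104.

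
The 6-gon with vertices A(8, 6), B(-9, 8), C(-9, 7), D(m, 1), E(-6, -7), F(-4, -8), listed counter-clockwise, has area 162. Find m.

-10

Write out the shoelace sum; only the two edges meeting at D involve m:
2·Area = [((-9)·1 − m·7) + (m·(-7) − (-6)·1)] + 187
       = -14·m + 184 = 324
⇒ m = -10.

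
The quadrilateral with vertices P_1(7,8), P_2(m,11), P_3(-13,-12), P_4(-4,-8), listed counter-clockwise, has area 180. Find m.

Write out the shoelace sum; only the two edges meeting at P_2 involve m:
2·Area = [(7·11 − m·8) + (m·(-12) − (-13)·11)] + 80
       = -20·m + 300 = 360
⇒ m = -3.

-3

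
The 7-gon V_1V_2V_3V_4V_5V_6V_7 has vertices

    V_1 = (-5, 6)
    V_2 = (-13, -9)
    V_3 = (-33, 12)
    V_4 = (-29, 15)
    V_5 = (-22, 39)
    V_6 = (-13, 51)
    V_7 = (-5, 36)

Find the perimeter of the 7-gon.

|V_1V_2| = √((-8)² + (-15)²) = √289 = 17
|V_2V_3| = √((-20)² + (21)²) = √841 = 29
|V_3V_4| = √((4)² + (3)²) = √25 = 5
|V_4V_5| = √((7)² + (24)²) = √625 = 25
|V_5V_6| = √((9)² + (12)²) = √225 = 15
|V_6V_7| = √((8)² + (-15)²) = √289 = 17
|V_7V_1| = √((0)² + (-30)²) = √900 = 30
Perimeter = 17 + 29 + 5 + 25 + 15 + 17 + 30 = 138.

138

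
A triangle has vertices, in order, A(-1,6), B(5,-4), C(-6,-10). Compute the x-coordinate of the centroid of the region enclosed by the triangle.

-2/3

Apply Gauss's area formula. First the cross-terms c_i = x_i·y_{i+1} − x_{i+1}·y_i:
  -26, -74, -46  ⇒  2A = -146, A = -73.
Then Σ (x_i + x_{i+1})·c_i = 292, so x̄ = 292 / (6·(-73)) = -2/3.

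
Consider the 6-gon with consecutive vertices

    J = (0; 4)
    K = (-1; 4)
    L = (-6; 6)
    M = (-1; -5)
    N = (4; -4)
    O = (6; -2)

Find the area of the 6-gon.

61

Cross-terms: 4, 18, 36, 24, 16, 24  ⇒  Σ = 122
Area = |Σ|/2 = 61.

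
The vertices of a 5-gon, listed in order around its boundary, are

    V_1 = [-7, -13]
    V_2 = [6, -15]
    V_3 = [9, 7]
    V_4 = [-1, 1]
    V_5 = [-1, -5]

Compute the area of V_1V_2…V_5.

180

Apply the shoelace (surveyor's) formula: 2A = Σ (x_i·y_{i+1} − x_{i+1}·y_i), indices taken mod 5.
Σ = (183) + (177) + (16) + (6) + (-22) = 360
Area = |Σ|/2 = 180.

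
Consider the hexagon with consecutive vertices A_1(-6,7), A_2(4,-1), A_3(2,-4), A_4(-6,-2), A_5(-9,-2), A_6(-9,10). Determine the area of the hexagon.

90.5

Apply the shoelace formula: 2A = Σ (x_i·y_{i+1} − x_{i+1}·y_i), indices taken mod 6.
Cross-terms: -22, -14, -28, -6, -108, -3  ⇒  Σ = -181
Area = |Σ|/2 = 90.5.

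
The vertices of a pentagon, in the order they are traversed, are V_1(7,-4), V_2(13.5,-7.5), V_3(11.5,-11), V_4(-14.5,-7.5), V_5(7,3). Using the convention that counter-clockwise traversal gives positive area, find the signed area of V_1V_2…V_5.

Apply the shoelace formula: 2A = Σ (x_i·y_{i+1} − x_{i+1}·y_i), indices taken mod 5.
Σ = (1.5) + (-62.25) + (-245.75) + (9) + (-49) = -346.5
Signed area = Σ/2 = -173.25 (negative ⇒ clockwise traversal).

-173.25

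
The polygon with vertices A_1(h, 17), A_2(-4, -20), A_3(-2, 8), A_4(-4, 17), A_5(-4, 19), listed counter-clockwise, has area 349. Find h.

-20

Write out the shoelace sum; only the two edges meeting at A_1 involve h:
2·Area = [((-4)·17 − h·19) + (h·(-20) − (-4)·17)] + -82
       = -39·h + -82 = 698
⇒ h = -20.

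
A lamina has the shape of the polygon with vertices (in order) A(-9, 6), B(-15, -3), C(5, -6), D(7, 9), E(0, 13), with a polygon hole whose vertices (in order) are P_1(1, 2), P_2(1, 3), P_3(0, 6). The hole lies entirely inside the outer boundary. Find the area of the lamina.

Outer boundary:
A→B: (-9)(-3) − (-15)(6) = 117
B→C: (-15)(-6) − (5)(-3) = 105
C→D: (5)(9) − (7)(-6) = 87
D→E: (7)(13) − (0)(9) = 91
E→A: (0)(6) − (-9)(13) = 117
Σ = 517
Area = |Σ|/2 = 258.5.
Hole:
Cross-terms: 1, 6, -6  ⇒  Σ = 1
Area = |Σ|/2 = 0.5.
Net area = 258.5 − 0.5 = 258.

258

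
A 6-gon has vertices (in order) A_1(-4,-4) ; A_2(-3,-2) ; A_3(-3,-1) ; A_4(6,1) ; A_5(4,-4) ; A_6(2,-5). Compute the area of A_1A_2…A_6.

36

Apply the surveyor's formula: 2A = Σ (x_i·y_{i+1} − x_{i+1}·y_i), indices taken mod 6.
A_1→A_2: (-4)(-2) − (-3)(-4) = -4
A_2→A_3: (-3)(-1) − (-3)(-2) = -3
A_3→A_4: (-3)(1) − (6)(-1) = 3
A_4→A_5: (6)(-4) − (4)(1) = -28
A_5→A_6: (4)(-5) − (2)(-4) = -12
A_6→A_1: (2)(-4) − (-4)(-5) = -28
Σ = -72
Area = |Σ|/2 = 36.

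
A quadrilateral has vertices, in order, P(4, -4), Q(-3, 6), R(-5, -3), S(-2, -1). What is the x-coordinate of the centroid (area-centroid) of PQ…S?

Apply the shoelace (surveyor's) formula. First the cross-terms c_i = x_i·y_{i+1} − x_{i+1}·y_i:
  12, 39, -1, 12  ⇒  2A = 62, A = 31.
Then Σ (x_i + x_{i+1})·c_i = -269, so x̄ = -269 / (6·31) = -269/186.

-269/186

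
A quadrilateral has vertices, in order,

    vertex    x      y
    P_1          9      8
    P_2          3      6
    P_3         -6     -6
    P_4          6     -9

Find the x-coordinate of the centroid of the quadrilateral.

249/89

Apply Gauss's area formula. First the cross-terms c_i = x_i·y_{i+1} − x_{i+1}·y_i:
  30, 18, 90, 129  ⇒  2A = 267, A = 133.5.
Then Σ (x_i + x_{i+1})·c_i = 2241, so x̄ = 2241 / (6·133.5) = 249/89.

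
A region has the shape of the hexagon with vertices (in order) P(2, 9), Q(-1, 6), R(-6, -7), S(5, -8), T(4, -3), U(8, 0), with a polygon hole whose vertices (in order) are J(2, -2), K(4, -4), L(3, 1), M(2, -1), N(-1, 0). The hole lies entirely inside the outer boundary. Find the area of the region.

Outer boundary:
Cross-terms: 21, 43, 83, 17, 24, 72  ⇒  Σ = 260
Area = |Σ|/2 = 130.
Hole:
Apply the shoelace (surveyor's) formula: 2A = Σ (x_i·y_{i+1} − x_{i+1}·y_i), indices taken mod 5.
Σ = (0) + (16) + (-5) + (-1) + (2) = 12
Area = |Σ|/2 = 6.
Net area = 130 − 6 = 124.

124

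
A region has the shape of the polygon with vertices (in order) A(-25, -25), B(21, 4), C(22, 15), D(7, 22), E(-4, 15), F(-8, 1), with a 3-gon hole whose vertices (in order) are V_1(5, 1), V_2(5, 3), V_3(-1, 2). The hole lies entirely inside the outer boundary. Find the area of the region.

776.5

Outer boundary:
Apply the surveyor's formula: 2A = Σ (x_i·y_{i+1} − x_{i+1}·y_i), indices taken mod 6.
Σ = (425) + (227) + (379) + (193) + (116) + (225) = 1565
Area = |Σ|/2 = 782.5.
Hole:
Apply the shoelace (surveyor's) formula: 2A = Σ (x_i·y_{i+1} − x_{i+1}·y_i), indices taken mod 3.
V_1→V_2: (5)(3) − (5)(1) = 10
V_2→V_3: (5)(2) − (-1)(3) = 13
V_3→V_1: (-1)(1) − (5)(2) = -11
Σ = 12
Area = |Σ|/2 = 6.
Net area = 782.5 − 6 = 776.5.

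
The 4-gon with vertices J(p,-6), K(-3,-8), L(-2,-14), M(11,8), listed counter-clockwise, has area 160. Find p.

Write out the shoelace sum; only the two edges meeting at J involve p:
2·Area = [(11·(-6) − p·8) + (p·(-8) − (-3)·(-6))] + 164
       = -16·p + 80 = 320
⇒ p = -15.

-15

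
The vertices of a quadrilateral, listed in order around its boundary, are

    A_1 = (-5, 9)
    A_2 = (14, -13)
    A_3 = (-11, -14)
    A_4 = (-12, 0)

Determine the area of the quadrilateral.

338

A_1→A_2: (-5)(-13) − (14)(9) = -61
A_2→A_3: (14)(-14) − (-11)(-13) = -339
A_3→A_4: (-11)(0) − (-12)(-14) = -168
A_4→A_1: (-12)(9) − (-5)(0) = -108
Σ = -676
Area = |Σ|/2 = 338.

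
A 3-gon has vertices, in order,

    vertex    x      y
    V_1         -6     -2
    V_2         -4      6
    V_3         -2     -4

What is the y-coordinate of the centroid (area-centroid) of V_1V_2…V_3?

0

Apply the surveyor's formula. First the cross-terms c_i = x_i·y_{i+1} − x_{i+1}·y_i:
  -44, 28, -20  ⇒  2A = -36, A = -18.
Then Σ (y_i + y_{i+1})·c_i = 0, so ȳ = 0 / (6·(-18)) = 0.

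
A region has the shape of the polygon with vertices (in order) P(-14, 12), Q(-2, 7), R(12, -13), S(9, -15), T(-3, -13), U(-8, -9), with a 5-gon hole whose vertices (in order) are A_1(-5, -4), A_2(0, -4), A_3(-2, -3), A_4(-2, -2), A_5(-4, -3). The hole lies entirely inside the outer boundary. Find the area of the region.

323.5

Outer boundary:
Apply Gauss's area formula: 2A = Σ (x_i·y_{i+1} − x_{i+1}·y_i), indices taken mod 6.
Σ = (-74) + (-58) + (-63) + (-162) + (-77) + (-222) = -656
Area = |Σ|/2 = 328.
Hole:
Σ = (20) + (-8) + (-2) + (-2) + (1) = 9
Area = |Σ|/2 = 4.5.
Net area = 328 − 4.5 = 323.5.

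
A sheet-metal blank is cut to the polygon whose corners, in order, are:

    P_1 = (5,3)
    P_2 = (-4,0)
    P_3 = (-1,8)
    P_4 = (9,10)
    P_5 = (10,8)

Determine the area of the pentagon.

70

Apply the surveyor's formula: 2A = Σ (x_i·y_{i+1} − x_{i+1}·y_i), indices taken mod 5.
Σ = (12) + (-32) + (-82) + (-28) + (-10) = -140
Area = |Σ|/2 = 70.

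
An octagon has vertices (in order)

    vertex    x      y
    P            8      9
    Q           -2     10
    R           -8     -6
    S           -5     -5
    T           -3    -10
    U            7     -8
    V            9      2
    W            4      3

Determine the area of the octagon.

223

Apply the surveyor's formula: 2A = Σ (x_i·y_{i+1} − x_{i+1}·y_i), indices taken mod 8.
P→Q: (8)(10) − (-2)(9) = 98
Q→R: (-2)(-6) − (-8)(10) = 92
R→S: (-8)(-5) − (-5)(-6) = 10
S→T: (-5)(-10) − (-3)(-5) = 35
T→U: (-3)(-8) − (7)(-10) = 94
U→V: (7)(2) − (9)(-8) = 86
V→W: (9)(3) − (4)(2) = 19
W→P: (4)(9) − (8)(3) = 12
Σ = 446
Area = |Σ|/2 = 223.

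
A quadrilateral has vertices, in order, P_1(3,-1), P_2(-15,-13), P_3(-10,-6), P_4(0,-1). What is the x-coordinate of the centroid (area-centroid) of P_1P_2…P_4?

-173/27

Apply the shoelace formula. First the cross-terms c_i = x_i·y_{i+1} − x_{i+1}·y_i:
  -54, -40, 10, 3  ⇒  2A = -81, A = -40.5.
Then Σ (x_i + x_{i+1})·c_i = 1557, so x̄ = 1557 / (6·(-40.5)) = -173/27.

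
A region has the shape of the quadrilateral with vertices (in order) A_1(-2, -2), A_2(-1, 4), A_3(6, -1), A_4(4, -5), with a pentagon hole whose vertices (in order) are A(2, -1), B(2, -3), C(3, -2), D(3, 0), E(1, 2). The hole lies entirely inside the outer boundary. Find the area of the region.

34.5

Outer boundary:
Cross-terms: -10, -23, -26, -18  ⇒  Σ = -77
Area = |Σ|/2 = 38.5.
Hole:
Σ = (-4) + (5) + (6) + (6) + (-5) = 8
Area = |Σ|/2 = 4.
Net area = 38.5 − 4 = 34.5.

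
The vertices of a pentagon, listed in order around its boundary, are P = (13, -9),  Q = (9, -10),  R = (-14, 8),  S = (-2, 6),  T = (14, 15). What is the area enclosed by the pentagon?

Apply the surveyor's formula: 2A = Σ (x_i·y_{i+1} − x_{i+1}·y_i), indices taken mod 5.
Cross-terms: -49, -68, -68, -114, -321  ⇒  Σ = -620
Area = |Σ|/2 = 310.

310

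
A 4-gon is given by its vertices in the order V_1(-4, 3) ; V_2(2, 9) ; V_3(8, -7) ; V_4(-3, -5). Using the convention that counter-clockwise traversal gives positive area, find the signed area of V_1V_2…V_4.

-109

Apply the surveyor's formula: 2A = Σ (x_i·y_{i+1} − x_{i+1}·y_i), indices taken mod 4.
Σ = (-42) + (-86) + (-61) + (-29) = -218
Signed area = Σ/2 = -109 (negative ⇒ clockwise traversal).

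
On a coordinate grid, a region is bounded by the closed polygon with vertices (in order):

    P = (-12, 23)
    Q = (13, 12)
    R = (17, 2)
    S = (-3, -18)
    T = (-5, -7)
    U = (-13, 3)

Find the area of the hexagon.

679.5

Apply the shoelace formula: 2A = Σ (x_i·y_{i+1} − x_{i+1}·y_i), indices taken mod 6.
Σ = (-443) + (-178) + (-300) + (-69) + (-106) + (-263) = -1359
Area = |Σ|/2 = 679.5.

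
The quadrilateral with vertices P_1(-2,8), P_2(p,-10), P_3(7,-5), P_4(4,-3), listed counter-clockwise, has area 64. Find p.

Write out the shoelace sum; only the two edges meeting at P_2 involve p:
2·Area = [((-2)·(-10) − p·8) + (p·(-5) − 7·(-10))] + 25
       = -13·p + 115 = 128
⇒ p = -1.

-1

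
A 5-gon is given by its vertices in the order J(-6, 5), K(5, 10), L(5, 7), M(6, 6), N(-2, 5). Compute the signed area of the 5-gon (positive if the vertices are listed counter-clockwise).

Apply the surveyor's formula: 2A = Σ (x_i·y_{i+1} − x_{i+1}·y_i), indices taken mod 5.
Σ = (-85) + (-15) + (-12) + (42) + (20) = -50
Signed area = Σ/2 = -25 (negative ⇒ clockwise traversal).

-25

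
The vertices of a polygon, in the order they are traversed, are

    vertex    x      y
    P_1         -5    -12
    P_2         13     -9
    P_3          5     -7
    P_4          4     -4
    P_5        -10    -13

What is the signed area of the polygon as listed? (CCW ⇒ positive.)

Apply the surveyor's formula: 2A = Σ (x_i·y_{i+1} − x_{i+1}·y_i), indices taken mod 5.
Σ = (201) + (-46) + (8) + (-92) + (55) = 126
Signed area = Σ/2 = 63 (positive ⇒ counter-clockwise traversal).

63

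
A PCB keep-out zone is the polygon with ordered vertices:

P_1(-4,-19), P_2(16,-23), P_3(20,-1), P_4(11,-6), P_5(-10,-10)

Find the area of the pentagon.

355.5

Apply the shoelace formula: 2A = Σ (x_i·y_{i+1} − x_{i+1}·y_i), indices taken mod 5.
Σ = (396) + (444) + (-109) + (-170) + (150) = 711
Area = |Σ|/2 = 355.5.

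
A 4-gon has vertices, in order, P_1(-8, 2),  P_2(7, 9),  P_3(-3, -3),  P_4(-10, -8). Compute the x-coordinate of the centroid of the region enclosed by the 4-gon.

Apply the surveyor's formula. First the cross-terms c_i = x_i·y_{i+1} − x_{i+1}·y_i:
  -86, 6, -6, -84  ⇒  2A = -170, A = -85.
Then Σ (x_i + x_{i+1})·c_i = 1700, so x̄ = 1700 / (6·(-85)) = -10/3.

-10/3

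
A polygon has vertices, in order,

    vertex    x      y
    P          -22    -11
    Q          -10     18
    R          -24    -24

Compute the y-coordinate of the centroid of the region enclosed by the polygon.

Apply Gauss's area formula. First the cross-terms c_i = x_i·y_{i+1} − x_{i+1}·y_i:
  -506, 672, -264  ⇒  2A = -98, A = -49.
Then Σ (y_i + y_{i+1})·c_i = 1666, so ȳ = 1666 / (6·(-49)) = -17/3.

-17/3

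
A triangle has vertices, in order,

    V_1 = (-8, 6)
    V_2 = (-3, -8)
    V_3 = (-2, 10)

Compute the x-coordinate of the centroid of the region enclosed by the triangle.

-13/3

Apply the surveyor's formula. First the cross-terms c_i = x_i·y_{i+1} − x_{i+1}·y_i:
  82, -46, 68  ⇒  2A = 104, A = 52.
Then Σ (x_i + x_{i+1})·c_i = -1352, so x̄ = -1352 / (6·52) = -13/3.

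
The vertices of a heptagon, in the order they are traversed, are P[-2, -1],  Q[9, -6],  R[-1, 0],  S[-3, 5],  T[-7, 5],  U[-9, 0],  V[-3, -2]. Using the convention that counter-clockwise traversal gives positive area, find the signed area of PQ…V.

46

Σ = (21) + (-6) + (-5) + (20) + (45) + (18) + (-1) = 92
Signed area = Σ/2 = 46 (positive ⇒ counter-clockwise traversal).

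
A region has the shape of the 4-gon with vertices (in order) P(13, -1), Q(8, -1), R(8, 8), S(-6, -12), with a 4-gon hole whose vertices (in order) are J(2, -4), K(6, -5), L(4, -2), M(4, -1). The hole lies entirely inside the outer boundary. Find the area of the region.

Outer boundary:
Σ = (-5) + (72) + (-48) + (162) = 181
Area = |Σ|/2 = 90.5.
Hole:
Apply the shoelace (surveyor's) formula: 2A = Σ (x_i·y_{i+1} − x_{i+1}·y_i), indices taken mod 4.
J→K: (2)(-5) − (6)(-4) = 14
K→L: (6)(-2) − (4)(-5) = 8
L→M: (4)(-1) − (4)(-2) = 4
M→J: (4)(-4) − (2)(-1) = -14
Σ = 12
Area = |Σ|/2 = 6.
Net area = 90.5 − 6 = 84.5.

84.5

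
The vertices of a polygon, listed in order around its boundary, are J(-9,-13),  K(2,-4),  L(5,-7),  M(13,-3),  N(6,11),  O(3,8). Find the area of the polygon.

176.5

Σ = (62) + (6) + (76) + (161) + (15) + (33) = 353
Area = |Σ|/2 = 176.5.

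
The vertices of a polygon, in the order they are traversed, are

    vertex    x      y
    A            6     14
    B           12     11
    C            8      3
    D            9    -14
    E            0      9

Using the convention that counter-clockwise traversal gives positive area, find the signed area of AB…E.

-133

Cross-terms: -102, -52, -139, 81, -54  ⇒  Σ = -266
Signed area = Σ/2 = -133 (negative ⇒ clockwise traversal).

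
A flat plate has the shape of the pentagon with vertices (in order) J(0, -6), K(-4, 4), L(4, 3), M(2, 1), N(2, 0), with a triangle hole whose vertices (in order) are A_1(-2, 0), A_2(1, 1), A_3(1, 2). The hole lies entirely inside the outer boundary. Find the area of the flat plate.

32.5

Outer boundary:
Apply the surveyor's formula: 2A = Σ (x_i·y_{i+1} − x_{i+1}·y_i), indices taken mod 5.
Cross-terms: -24, -28, -2, -2, -12  ⇒  Σ = -68
Area = |Σ|/2 = 34.
Hole:
Apply the shoelace formula: 2A = Σ (x_i·y_{i+1} − x_{i+1}·y_i), indices taken mod 3.
Cross-terms: -2, 1, 4  ⇒  Σ = 3
Area = |Σ|/2 = 1.5.
Net area = 34 − 1.5 = 32.5.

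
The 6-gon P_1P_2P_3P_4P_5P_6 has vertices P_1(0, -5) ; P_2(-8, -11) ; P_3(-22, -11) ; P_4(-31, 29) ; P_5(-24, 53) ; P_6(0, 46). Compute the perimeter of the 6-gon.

166

|P_1P_2| = √((-8)² + (-6)²) = √100 = 10
|P_2P_3| = √((-14)² + (0)²) = √196 = 14
|P_3P_4| = √((-9)² + (40)²) = √1681 = 41
|P_4P_5| = √((7)² + (24)²) = √625 = 25
|P_5P_6| = √((24)² + (-7)²) = √625 = 25
|P_6P_1| = √((0)² + (-51)²) = √2601 = 51
Perimeter = 10 + 14 + 41 + 25 + 25 + 51 = 166.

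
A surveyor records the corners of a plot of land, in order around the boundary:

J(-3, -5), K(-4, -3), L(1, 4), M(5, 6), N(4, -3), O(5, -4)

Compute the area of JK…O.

57.5

Apply Gauss's area formula: 2A = Σ (x_i·y_{i+1} − x_{i+1}·y_i), indices taken mod 6.
Cross-terms: -11, -13, -14, -39, -1, -37  ⇒  Σ = -115
Area = |Σ|/2 = 57.5.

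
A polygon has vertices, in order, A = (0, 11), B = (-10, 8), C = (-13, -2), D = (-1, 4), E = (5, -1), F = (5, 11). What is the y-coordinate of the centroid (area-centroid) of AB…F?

Apply the surveyor's formula. First the cross-terms c_i = x_i·y_{i+1} − x_{i+1}·y_i:
  110, 124, -54, -19, 60, 55  ⇒  2A = 276, A = 138.
Then Σ (y_i + y_{i+1})·c_i = 4479, so ȳ = 4479 / (6·138) = 1493/276.

1493/276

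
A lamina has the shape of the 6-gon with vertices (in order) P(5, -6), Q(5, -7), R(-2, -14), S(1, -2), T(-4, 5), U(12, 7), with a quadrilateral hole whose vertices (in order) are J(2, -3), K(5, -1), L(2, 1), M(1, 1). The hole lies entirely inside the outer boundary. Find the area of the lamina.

126.5

Outer boundary:
Apply the shoelace (surveyor's) formula: 2A = Σ (x_i·y_{i+1} − x_{i+1}·y_i), indices taken mod 6.
Σ = (-5) + (-84) + (18) + (-3) + (-88) + (-107) = -269
Area = |Σ|/2 = 134.5.
Hole:
Apply Gauss's area formula: 2A = Σ (x_i·y_{i+1} − x_{i+1}·y_i), indices taken mod 4.
Σ = (13) + (7) + (1) + (-5) = 16
Area = |Σ|/2 = 8.
Net area = 134.5 − 8 = 126.5.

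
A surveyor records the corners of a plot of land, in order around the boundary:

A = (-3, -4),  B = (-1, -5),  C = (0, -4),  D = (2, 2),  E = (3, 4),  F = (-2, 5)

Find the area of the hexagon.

35.5

A→B: (-3)(-5) − (-1)(-4) = 11
B→C: (-1)(-4) − (0)(-5) = 4
C→D: (0)(2) − (2)(-4) = 8
D→E: (2)(4) − (3)(2) = 2
E→F: (3)(5) − (-2)(4) = 23
F→A: (-2)(-4) − (-3)(5) = 23
Σ = 71
Area = |Σ|/2 = 35.5.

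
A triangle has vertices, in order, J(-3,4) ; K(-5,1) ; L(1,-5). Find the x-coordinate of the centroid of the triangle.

Apply the shoelace (surveyor's) formula. First the cross-terms c_i = x_i·y_{i+1} − x_{i+1}·y_i:
  17, 24, -11  ⇒  2A = 30, A = 15.
Then Σ (x_i + x_{i+1})·c_i = -210, so x̄ = -210 / (6·15) = -7/3.

-7/3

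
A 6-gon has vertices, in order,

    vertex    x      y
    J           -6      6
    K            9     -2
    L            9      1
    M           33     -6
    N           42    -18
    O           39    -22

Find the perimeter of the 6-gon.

|JK| = √((15)² + (-8)²) = √289 = 17
|KL| = √((0)² + (3)²) = √9 = 3
|LM| = √((24)² + (-7)²) = √625 = 25
|MN| = √((9)² + (-12)²) = √225 = 15
|NO| = √((-3)² + (-4)²) = √25 = 5
|OJ| = √((-45)² + (28)²) = √2809 = 53
Perimeter = 17 + 3 + 25 + 15 + 5 + 53 = 118.

118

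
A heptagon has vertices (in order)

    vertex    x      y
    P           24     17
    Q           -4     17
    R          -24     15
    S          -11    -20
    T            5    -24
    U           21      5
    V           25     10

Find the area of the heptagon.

1316

P→Q: (24)(17) − (-4)(17) = 476
Q→R: (-4)(15) − (-24)(17) = 348
R→S: (-24)(-20) − (-11)(15) = 645
S→T: (-11)(-24) − (5)(-20) = 364
T→U: (5)(5) − (21)(-24) = 529
U→V: (21)(10) − (25)(5) = 85
V→P: (25)(17) − (24)(10) = 185
Σ = 2632
Area = |Σ|/2 = 1316.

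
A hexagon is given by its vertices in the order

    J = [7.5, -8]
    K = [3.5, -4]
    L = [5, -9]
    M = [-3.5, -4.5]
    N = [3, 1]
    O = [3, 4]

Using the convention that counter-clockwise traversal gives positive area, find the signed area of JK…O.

-51.25

Apply the shoelace formula: 2A = Σ (x_i·y_{i+1} − x_{i+1}·y_i), indices taken mod 6.
Σ = (-2) + (-11.5) + (-54) + (10) + (9) + (-54) = -102.5
Signed area = Σ/2 = -51.25 (negative ⇒ clockwise traversal).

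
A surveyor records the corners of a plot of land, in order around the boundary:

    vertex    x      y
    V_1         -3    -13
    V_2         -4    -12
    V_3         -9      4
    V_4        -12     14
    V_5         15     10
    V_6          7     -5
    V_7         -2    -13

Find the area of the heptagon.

Cross-terms: -16, -124, -78, -330, -145, -101, -13  ⇒  Σ = -807
Area = |Σ|/2 = 403.5.

403.5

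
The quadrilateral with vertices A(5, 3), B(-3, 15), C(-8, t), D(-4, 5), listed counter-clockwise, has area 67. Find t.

The doubled signed area Σ (x_i y_{i+1} − x_{i+1} y_i) is linear in t.
With t=0 it equals 127; the coefficient of t is 1 (from the two edges through C).
So 1·t + 127 = 2·67 = 134 ⇒ t = 7.

7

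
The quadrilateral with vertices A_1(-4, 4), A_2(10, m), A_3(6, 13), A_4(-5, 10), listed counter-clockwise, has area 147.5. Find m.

The doubled signed area Σ (x_i y_{i+1} − x_{i+1} y_i) is linear in m.
With m=0 it equals 235; the coefficient of m is -10 (from the two edges through A_2).
So -10·m + 235 = 2·147.5 = 295 ⇒ m = -6.

-6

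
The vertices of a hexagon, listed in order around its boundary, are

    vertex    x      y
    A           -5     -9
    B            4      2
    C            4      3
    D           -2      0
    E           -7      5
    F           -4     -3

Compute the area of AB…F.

Apply the shoelace formula: 2A = Σ (x_i·y_{i+1} − x_{i+1}·y_i), indices taken mod 6.
Cross-terms: 26, 4, 6, -10, 41, 21  ⇒  Σ = 88
Area = |Σ|/2 = 44.

44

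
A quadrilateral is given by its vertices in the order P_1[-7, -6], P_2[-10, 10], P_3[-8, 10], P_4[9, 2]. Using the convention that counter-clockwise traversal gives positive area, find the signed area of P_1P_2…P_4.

P_1→P_2: (-7)(10) − (-10)(-6) = -130
P_2→P_3: (-10)(10) − (-8)(10) = -20
P_3→P_4: (-8)(2) − (9)(10) = -106
P_4→P_1: (9)(-6) − (-7)(2) = -40
Σ = -296
Signed area = Σ/2 = -148 (negative ⇒ clockwise traversal).

-148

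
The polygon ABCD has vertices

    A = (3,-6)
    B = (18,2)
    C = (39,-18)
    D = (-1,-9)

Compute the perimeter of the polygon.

|AB| = √((15)² + (8)²) = √289 = 17
|BC| = √((21)² + (-20)²) = √841 = 29
|CD| = √((-40)² + (9)²) = √1681 = 41
|DA| = √((4)² + (3)²) = √25 = 5
Perimeter = 17 + 29 + 41 + 5 = 92.

92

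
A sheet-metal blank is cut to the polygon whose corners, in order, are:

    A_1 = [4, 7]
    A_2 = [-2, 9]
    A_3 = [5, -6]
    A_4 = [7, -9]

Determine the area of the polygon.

49.5

Σ = (50) + (-33) + (-3) + (85) = 99
Area = |Σ|/2 = 49.5.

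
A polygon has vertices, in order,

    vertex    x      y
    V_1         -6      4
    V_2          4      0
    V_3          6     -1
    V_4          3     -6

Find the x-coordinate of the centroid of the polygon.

Apply the surveyor's formula. First the cross-terms c_i = x_i·y_{i+1} − x_{i+1}·y_i:
  -16, -4, -33, -24  ⇒  2A = -77, A = -38.5.
Then Σ (x_i + x_{i+1})·c_i = -233, so x̄ = -233 / (6·(-38.5)) = 233/231.

233/231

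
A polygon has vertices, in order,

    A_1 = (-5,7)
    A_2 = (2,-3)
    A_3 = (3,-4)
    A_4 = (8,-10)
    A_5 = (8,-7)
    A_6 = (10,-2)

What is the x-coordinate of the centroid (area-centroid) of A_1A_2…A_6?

Apply the shoelace (surveyor's) formula. First the cross-terms c_i = x_i·y_{i+1} − x_{i+1}·y_i:
  1, 1, 2, 24, 54, 60  ⇒  2A = 142, A = 71.
Then Σ (x_i + x_{i+1})·c_i = 1680, so x̄ = 1680 / (6·71) = 280/71.

280/71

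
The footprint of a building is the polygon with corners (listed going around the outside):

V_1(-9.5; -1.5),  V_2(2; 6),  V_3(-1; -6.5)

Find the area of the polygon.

Apply the shoelace formula: 2A = Σ (x_i·y_{i+1} − x_{i+1}·y_i), indices taken mod 3.
Σ = (-54) + (-7) + (-60.25) = -121.25
Area = |Σ|/2 = 60.625.

60.625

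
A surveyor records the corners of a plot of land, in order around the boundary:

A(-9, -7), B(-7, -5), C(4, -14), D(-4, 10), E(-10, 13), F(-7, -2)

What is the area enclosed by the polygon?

144

Apply the surveyor's formula: 2A = Σ (x_i·y_{i+1} − x_{i+1}·y_i), indices taken mod 6.
Cross-terms: -4, 118, -16, 48, 111, 31  ⇒  Σ = 288
Area = |Σ|/2 = 144.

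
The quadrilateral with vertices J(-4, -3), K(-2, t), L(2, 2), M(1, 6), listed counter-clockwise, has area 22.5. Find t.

-4

The doubled signed area Σ (x_i y_{i+1} − x_{i+1} y_i) is linear in t.
With t=0 it equals 21; the coefficient of t is -6 (from the two edges through K).
So -6·t + 21 = 2·22.5 = 45 ⇒ t = -4.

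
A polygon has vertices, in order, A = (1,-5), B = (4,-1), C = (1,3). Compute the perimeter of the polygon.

|AB| = √((3)² + (4)²) = √25 = 5
|BC| = √((-3)² + (4)²) = √25 = 5
|CA| = √((0)² + (-8)²) = √64 = 8
Perimeter = 5 + 5 + 8 = 18.

18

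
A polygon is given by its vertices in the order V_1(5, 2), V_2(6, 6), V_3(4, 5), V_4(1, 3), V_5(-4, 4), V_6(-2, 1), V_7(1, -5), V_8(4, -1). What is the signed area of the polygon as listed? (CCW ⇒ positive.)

46

Apply the shoelace (surveyor's) formula: 2A = Σ (x_i·y_{i+1} − x_{i+1}·y_i), indices taken mod 8.
V_1→V_2: (5)(6) − (6)(2) = 18
V_2→V_3: (6)(5) − (4)(6) = 6
V_3→V_4: (4)(3) − (1)(5) = 7
V_4→V_5: (1)(4) − (-4)(3) = 16
V_5→V_6: (-4)(1) − (-2)(4) = 4
V_6→V_7: (-2)(-5) − (1)(1) = 9
V_7→V_8: (1)(-1) − (4)(-5) = 19
V_8→V_1: (4)(2) − (5)(-1) = 13
Σ = 92
Signed area = Σ/2 = 46 (positive ⇒ counter-clockwise traversal).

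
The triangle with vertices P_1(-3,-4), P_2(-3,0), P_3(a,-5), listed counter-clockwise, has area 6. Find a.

-6

The doubled signed area Σ (x_i y_{i+1} − x_{i+1} y_i) is linear in a.
With a=0 it equals -12; the coefficient of a is -4 (from the two edges through P_3).
So -4·a + -12 = 2·6 = 12 ⇒ a = -6.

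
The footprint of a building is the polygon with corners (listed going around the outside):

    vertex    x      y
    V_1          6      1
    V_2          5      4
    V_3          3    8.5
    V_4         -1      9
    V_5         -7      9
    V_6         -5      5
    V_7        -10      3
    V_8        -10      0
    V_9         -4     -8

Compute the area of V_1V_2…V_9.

169

V_1→V_2: (6)(4) − (5)(1) = 19
V_2→V_3: (5)(8.5) − (3)(4) = 30.5
V_3→V_4: (3)(9) − (-1)(8.5) = 35.5
V_4→V_5: (-1)(9) − (-7)(9) = 54
V_5→V_6: (-7)(5) − (-5)(9) = 10
V_6→V_7: (-5)(3) − (-10)(5) = 35
V_7→V_8: (-10)(0) − (-10)(3) = 30
V_8→V_9: (-10)(-8) − (-4)(0) = 80
V_9→V_1: (-4)(1) − (6)(-8) = 44
Σ = 338
Area = |Σ|/2 = 169.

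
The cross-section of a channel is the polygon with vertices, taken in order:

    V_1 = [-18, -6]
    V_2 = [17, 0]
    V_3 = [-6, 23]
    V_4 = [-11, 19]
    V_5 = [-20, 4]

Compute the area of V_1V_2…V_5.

Apply Gauss's area formula: 2A = Σ (x_i·y_{i+1} − x_{i+1}·y_i), indices taken mod 5.
Σ = (102) + (391) + (139) + (336) + (192) = 1160
Area = |Σ|/2 = 580.

580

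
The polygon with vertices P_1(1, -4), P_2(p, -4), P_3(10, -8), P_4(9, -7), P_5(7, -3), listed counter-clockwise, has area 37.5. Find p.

Write out the shoelace sum; only the two edges meeting at P_2 involve p:
2·Area = [(1·(-4) − p·(-4)) + (p·(-8) − 10·(-4))] + -1
       = -4·p + 35 = 75
⇒ p = -10.

-10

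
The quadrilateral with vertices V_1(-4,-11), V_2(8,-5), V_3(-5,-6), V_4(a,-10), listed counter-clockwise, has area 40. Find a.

Write out the shoelace sum; only the two edges meeting at V_4 involve a:
2·Area = [((-5)·(-10) − a·(-6)) + (a·(-11) − (-4)·(-10))] + 35
       = -5·a + 45 = 80
⇒ a = -7.

-7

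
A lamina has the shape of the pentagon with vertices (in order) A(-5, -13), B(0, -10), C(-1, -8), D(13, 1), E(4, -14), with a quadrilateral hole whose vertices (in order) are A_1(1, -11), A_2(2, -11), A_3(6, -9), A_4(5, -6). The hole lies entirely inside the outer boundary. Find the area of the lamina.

73

Outer boundary:
Σ = (50) + (-10) + (103) + (-186) + (-122) = -165
Area = |Σ|/2 = 82.5.
Hole:
Apply Gauss's area formula: 2A = Σ (x_i·y_{i+1} − x_{i+1}·y_i), indices taken mod 4.
Σ = (11) + (48) + (9) + (-49) = 19
Area = |Σ|/2 = 9.5.
Net area = 82.5 − 9.5 = 73.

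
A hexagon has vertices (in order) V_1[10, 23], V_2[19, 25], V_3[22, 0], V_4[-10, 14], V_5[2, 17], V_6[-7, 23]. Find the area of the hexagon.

Apply Gauss's area formula: 2A = Σ (x_i·y_{i+1} − x_{i+1}·y_i), indices taken mod 6.
Σ = (-187) + (-550) + (308) + (-198) + (165) + (-391) = -853
Area = |Σ|/2 = 426.5.

426.5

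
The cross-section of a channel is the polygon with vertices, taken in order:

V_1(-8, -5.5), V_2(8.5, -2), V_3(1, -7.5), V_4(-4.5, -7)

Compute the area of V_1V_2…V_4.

V_1→V_2: (-8)(-2) − (8.5)(-5.5) = 62.75
V_2→V_3: (8.5)(-7.5) − (1)(-2) = -61.75
V_3→V_4: (1)(-7) − (-4.5)(-7.5) = -40.75
V_4→V_1: (-4.5)(-5.5) − (-8)(-7) = -31.25
Σ = -71
Area = |Σ|/2 = 35.5.

35.5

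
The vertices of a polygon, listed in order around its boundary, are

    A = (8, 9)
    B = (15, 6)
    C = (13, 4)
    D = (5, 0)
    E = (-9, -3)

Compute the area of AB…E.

A→B: (8)(6) − (15)(9) = -87
B→C: (15)(4) − (13)(6) = -18
C→D: (13)(0) − (5)(4) = -20
D→E: (5)(-3) − (-9)(0) = -15
E→A: (-9)(9) − (8)(-3) = -57
Σ = -197
Area = |Σ|/2 = 98.5.

98.5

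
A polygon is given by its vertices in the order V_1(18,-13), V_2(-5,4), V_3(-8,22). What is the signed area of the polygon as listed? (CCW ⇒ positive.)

-181.5

Apply the shoelace formula: 2A = Σ (x_i·y_{i+1} − x_{i+1}·y_i), indices taken mod 3.
Σ = (7) + (-78) + (-292) = -363
Signed area = Σ/2 = -181.5 (negative ⇒ clockwise traversal).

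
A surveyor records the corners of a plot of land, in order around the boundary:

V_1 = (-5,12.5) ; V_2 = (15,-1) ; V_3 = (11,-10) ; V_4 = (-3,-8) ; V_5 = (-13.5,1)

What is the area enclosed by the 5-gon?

357.125

Apply the surveyor's formula: 2A = Σ (x_i·y_{i+1} − x_{i+1}·y_i), indices taken mod 5.
Cross-terms: -182.5, -139, -118, -111, -163.75  ⇒  Σ = -714.25
Area = |Σ|/2 = 357.125.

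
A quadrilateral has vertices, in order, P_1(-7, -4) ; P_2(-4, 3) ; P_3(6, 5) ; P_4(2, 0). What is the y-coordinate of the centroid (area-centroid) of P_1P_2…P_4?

Apply the surveyor's formula. First the cross-terms c_i = x_i·y_{i+1} − x_{i+1}·y_i:
  -37, -38, -10, -8  ⇒  2A = -93, A = -46.5.
Then Σ (y_i + y_{i+1})·c_i = -285, so ȳ = -285 / (6·(-46.5)) = 95/93.

95/93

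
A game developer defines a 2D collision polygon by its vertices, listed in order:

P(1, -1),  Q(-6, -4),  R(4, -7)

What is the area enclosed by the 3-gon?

25.5

Apply Gauss's area formula: 2A = Σ (x_i·y_{i+1} − x_{i+1}·y_i), indices taken mod 3.
P→Q: (1)(-4) − (-6)(-1) = -10
Q→R: (-6)(-7) − (4)(-4) = 58
R→P: (4)(-1) − (1)(-7) = 3
Σ = 51
Area = |Σ|/2 = 25.5.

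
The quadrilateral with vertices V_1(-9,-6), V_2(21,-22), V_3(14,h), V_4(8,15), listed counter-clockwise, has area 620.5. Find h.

Write out the shoelace sum; only the two edges meeting at V_3 involve h:
2·Area = [(21·h − 14·(-22)) + (14·15 − 8·h)] + 411
       = 13·h + 929 = 1241
⇒ h = 24.

24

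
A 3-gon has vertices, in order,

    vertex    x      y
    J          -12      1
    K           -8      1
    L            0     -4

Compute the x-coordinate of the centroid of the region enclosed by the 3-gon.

Apply the shoelace formula. First the cross-terms c_i = x_i·y_{i+1} − x_{i+1}·y_i:
  -4, 32, -48  ⇒  2A = -20, A = -10.
Then Σ (x_i + x_{i+1})·c_i = 400, so x̄ = 400 / (6·(-10)) = -20/3.

-20/3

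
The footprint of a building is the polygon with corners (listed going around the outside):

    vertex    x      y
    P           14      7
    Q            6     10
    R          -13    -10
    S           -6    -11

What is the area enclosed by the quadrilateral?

181.5

P→Q: (14)(10) − (6)(7) = 98
Q→R: (6)(-10) − (-13)(10) = 70
R→S: (-13)(-11) − (-6)(-10) = 83
S→P: (-6)(7) − (14)(-11) = 112
Σ = 363
Area = |Σ|/2 = 181.5.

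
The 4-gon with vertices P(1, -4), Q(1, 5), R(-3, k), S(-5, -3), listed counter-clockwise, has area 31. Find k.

1

The doubled signed area Σ (x_i y_{i+1} − x_{i+1} y_i) is linear in k.
With k=0 it equals 56; the coefficient of k is 6 (from the two edges through R).
So 6·k + 56 = 2·31 = 62 ⇒ k = 1.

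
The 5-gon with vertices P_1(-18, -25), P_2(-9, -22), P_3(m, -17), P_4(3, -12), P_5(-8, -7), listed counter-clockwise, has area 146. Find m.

Write out the shoelace sum; only the two edges meeting at P_3 involve m:
2·Area = [((-9)·(-17) − m·(-22)) + (m·(-12) − 3·(-17))] + 128
       = 10·m + 332 = 292
⇒ m = -4.

-4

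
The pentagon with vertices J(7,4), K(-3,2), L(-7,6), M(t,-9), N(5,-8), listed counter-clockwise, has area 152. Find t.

-7

The doubled signed area Σ (x_i y_{i+1} − x_{i+1} y_i) is linear in t.
With t=0 it equals 206; the coefficient of t is -14 (from the two edges through M).
So -14·t + 206 = 2·152 = 304 ⇒ t = -7.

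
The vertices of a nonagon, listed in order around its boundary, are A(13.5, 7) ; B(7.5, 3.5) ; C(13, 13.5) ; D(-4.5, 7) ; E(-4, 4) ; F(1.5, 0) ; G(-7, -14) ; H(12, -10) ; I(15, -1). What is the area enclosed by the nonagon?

Cross-terms: -5.25, 55.75, 151.75, 10, -6, -21, 238, 138, 118.5  ⇒  Σ = 679.75
Area = |Σ|/2 = 339.875.

339.875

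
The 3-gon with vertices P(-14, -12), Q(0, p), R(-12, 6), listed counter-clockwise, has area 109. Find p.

Write out the shoelace sum; only the two edges meeting at Q involve p:
2·Area = [((-14)·p − 0·(-12)) + (0·6 − (-12)·p)] + 228
       = -2·p + 228 = 218
⇒ p = 5.

5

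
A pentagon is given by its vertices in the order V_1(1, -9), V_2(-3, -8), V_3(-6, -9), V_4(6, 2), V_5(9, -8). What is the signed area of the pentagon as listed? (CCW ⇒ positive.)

Cross-terms: -35, -21, 42, -66, -73  ⇒  Σ = -153
Signed area = Σ/2 = -76.5 (negative ⇒ clockwise traversal).

-76.5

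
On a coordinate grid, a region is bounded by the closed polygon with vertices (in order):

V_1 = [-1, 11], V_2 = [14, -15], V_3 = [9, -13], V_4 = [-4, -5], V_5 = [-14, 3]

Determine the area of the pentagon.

Apply the shoelace formula: 2A = Σ (x_i·y_{i+1} − x_{i+1}·y_i), indices taken mod 5.
Σ = (-139) + (-47) + (-97) + (-82) + (-151) = -516
Area = |Σ|/2 = 258.

258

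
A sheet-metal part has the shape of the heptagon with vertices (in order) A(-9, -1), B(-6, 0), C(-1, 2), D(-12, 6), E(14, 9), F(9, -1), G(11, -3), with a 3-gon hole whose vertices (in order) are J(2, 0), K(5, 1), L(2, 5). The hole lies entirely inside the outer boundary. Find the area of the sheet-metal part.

163

Outer boundary:
Apply the shoelace (surveyor's) formula: 2A = Σ (x_i·y_{i+1} − x_{i+1}·y_i), indices taken mod 7.
Σ = (-6) + (-12) + (18) + (-192) + (-95) + (-16) + (-38) = -341
Area = |Σ|/2 = 170.5.
Hole:
Apply the surveyor's formula: 2A = Σ (x_i·y_{i+1} − x_{i+1}·y_i), indices taken mod 3.
Cross-terms: 2, 23, -10  ⇒  Σ = 15
Area = |Σ|/2 = 7.5.
Net area = 170.5 − 7.5 = 163.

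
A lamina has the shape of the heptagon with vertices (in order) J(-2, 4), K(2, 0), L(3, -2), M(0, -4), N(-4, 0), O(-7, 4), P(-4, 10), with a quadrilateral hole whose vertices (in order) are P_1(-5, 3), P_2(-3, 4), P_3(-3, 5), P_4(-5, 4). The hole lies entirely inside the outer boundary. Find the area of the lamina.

51

Outer boundary:
Σ = (-8) + (-4) + (-12) + (-16) + (-16) + (-54) + (4) = -106
Area = |Σ|/2 = 53.
Hole:
Apply the shoelace formula: 2A = Σ (x_i·y_{i+1} − x_{i+1}·y_i), indices taken mod 4.
Σ = (-11) + (-3) + (13) + (5) = 4
Area = |Σ|/2 = 2.
Net area = 53 − 2 = 51.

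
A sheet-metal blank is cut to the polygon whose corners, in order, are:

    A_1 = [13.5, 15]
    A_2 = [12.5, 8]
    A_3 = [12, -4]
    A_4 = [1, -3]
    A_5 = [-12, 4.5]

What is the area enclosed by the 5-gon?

264.875

Apply the shoelace formula: 2A = Σ (x_i·y_{i+1} − x_{i+1}·y_i), indices taken mod 5.
Σ = (-79.5) + (-146) + (-32) + (-31.5) + (-240.75) = -529.75
Area = |Σ|/2 = 264.875.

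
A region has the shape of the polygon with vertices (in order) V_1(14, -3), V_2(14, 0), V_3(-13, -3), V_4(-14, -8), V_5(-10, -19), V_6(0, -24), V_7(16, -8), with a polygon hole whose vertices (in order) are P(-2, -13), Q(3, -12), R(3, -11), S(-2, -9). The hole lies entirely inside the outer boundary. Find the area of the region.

455.5

Outer boundary:
V_1→V_2: (14)(0) − (14)(-3) = 42
V_2→V_3: (14)(-3) − (-13)(0) = -42
V_3→V_4: (-13)(-8) − (-14)(-3) = 62
V_4→V_5: (-14)(-19) − (-10)(-8) = 186
V_5→V_6: (-10)(-24) − (0)(-19) = 240
V_6→V_7: (0)(-8) − (16)(-24) = 384
V_7→V_1: (16)(-3) − (14)(-8) = 64
Σ = 936
Area = |Σ|/2 = 468.
Hole:
Apply the surveyor's formula: 2A = Σ (x_i·y_{i+1} − x_{i+1}·y_i), indices taken mod 4.
Cross-terms: 63, 3, -49, 8  ⇒  Σ = 25
Area = |Σ|/2 = 12.5.
Net area = 468 − 12.5 = 455.5.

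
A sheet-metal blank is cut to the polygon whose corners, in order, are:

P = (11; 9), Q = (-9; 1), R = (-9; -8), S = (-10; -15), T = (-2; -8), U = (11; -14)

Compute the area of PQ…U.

323.5

Apply the shoelace formula: 2A = Σ (x_i·y_{i+1} − x_{i+1}·y_i), indices taken mod 6.
Cross-terms: 92, 81, 55, 50, 116, 253  ⇒  Σ = 647
Area = |Σ|/2 = 323.5.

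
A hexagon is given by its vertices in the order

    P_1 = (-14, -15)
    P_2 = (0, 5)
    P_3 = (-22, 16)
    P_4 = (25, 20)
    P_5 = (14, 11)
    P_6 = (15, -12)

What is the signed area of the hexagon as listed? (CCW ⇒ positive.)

P_1→P_2: (-14)(5) − (0)(-15) = -70
P_2→P_3: (0)(16) − (-22)(5) = 110
P_3→P_4: (-22)(20) − (25)(16) = -840
P_4→P_5: (25)(11) − (14)(20) = -5
P_5→P_6: (14)(-12) − (15)(11) = -333
P_6→P_1: (15)(-15) − (-14)(-12) = -393
Σ = -1531
Signed area = Σ/2 = -765.5 (negative ⇒ clockwise traversal).

-765.5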